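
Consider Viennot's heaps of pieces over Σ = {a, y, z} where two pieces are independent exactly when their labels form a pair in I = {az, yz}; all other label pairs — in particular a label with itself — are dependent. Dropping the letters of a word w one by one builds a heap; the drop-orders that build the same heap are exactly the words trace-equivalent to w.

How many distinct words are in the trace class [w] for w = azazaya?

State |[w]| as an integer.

#0=a has no predecessor
#1=z has no predecessor
#2=a depends on [0:a]
#3=z depends on [1:z]
#4=a depends on [2:a]
#5=y depends on [4:a]
#6=a depends on [5:y]
sources: [0:a, 1:z]
N(rest) = Σ N(rest − s) over sources s of rest; N(one piece) = 1:
  size 1 → [3]=1  [6]=1
  size 2 → [1,3]=1  [3,6]=2  [5,6]=1
  size 3 → [1,3,6]=3  [3,5,6]=3  [4,5,6]=1
  size 4 → [1,3,5,6]=6  [2,4,5,6]=1  [3,4,5,6]=4
  size 5 → [0,2,4,5,6]=1  [1,3,4,5,6]=10  [2,3,4,5,6]=5
  first=0(a) contributes 15
  first=1(z) contributes 6
|[w]| = 21

21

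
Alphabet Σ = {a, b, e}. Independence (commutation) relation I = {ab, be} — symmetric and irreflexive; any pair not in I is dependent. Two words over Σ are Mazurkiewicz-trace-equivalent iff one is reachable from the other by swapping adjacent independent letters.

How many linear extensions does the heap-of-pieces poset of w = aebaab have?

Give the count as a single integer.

#0=a has no predecessor
#1=e depends on [0:a]
#2=b has no predecessor
#3=a depends on [1:e]
#4=a depends on [3:a]
#5=b depends on [2:b]
sources: [0:a, 2:b]
N(rest) = Σ N(rest − s) over sources s of rest; N(one piece) = 1:
  size 1 → [4]=1  [5]=1
  size 2 → [2,5]=1  [3,4]=1  [4,5]=2
  size 3 → [1,3,4]=1  [2,4,5]=3  [3,4,5]=3
  size 4 → [0,1,3,4]=1  [1,3,4,5]=4  [2,3,4,5]=6
  first=0(a) contributes 10
  first=2(b) contributes 5
|[w]| = 15

15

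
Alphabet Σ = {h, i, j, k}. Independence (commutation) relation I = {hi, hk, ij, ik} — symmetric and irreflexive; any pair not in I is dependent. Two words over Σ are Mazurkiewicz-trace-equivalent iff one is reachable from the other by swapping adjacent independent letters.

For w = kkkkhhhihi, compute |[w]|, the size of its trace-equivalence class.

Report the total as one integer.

drop 0:k onto floor
drop 1:k onto {0:k}
drop 2:k onto {1:k}
drop 3:k onto {2:k}
drop 4:h onto floor
drop 5:h onto {4:h}
drop 6:h onto {5:h}
drop 7:i onto floor
drop 8:h onto {6:h}
drop 9:i onto {7:i}
ground layer = {0:k, 4:h, 7:i}
drop-orders for the pieces not yet dropped (sum over which currently-grounded one goes next):
  1 to go: {3} 1  {8} 1  {9} 1
  2 to go: {2,3} 1  {3,8} 2  {3,9} 2  {6,8} 1  {7,9} 1  {8,9} 2
  3 to go: {1,2,3} 1  {2,3,8} 3  {2,3,9} 3  {3,6,8} 3  {3,7,9} 3  {3,8,9} 6  {5,6,8} 1  {6,8,9} 3  {7,8,9} 3
  4 to go: {0,1,2,3} 1  {1,2,3,8} 4  {1,2,3,9} 4  {2,3,6,8} 6  {2,3,7,9} 6  {2,3,8,9} 12  {3,5,6,8} 4  {3,6,8,9} 12  {3,7,8,9} 12  {4,5,6,8} 1  {5,6,8,9} 4  {6,7,8,9} 6
  5 to go: {0,1,2,3,8} 5  {0,1,2,3,9} 5  {1,2,3,6,8} 10  {1,2,3,7,9} 10  {1,2,3,8,9} 20  {2,3,5,6,8} 10  {2,3,6,8,9} 30  {2,3,7,8,9} 30  {3,4,5,6,8} 5  {3,5,6,8,9} 20  {3,6,7,8,9} 30  {4,5,6,8,9} 5  {5,6,7,8,9} 10
  6 to go: {0,1,2,3,6,8} 15  {0,1,2,3,7,9} 15  {0,1,2,3,8,9} 30  {1,2,3,5,6,8} 20  {1,2,3,6,8,9} 60  {1,2,3,7,8,9} 60  {2,3,4,5,6,8} 15  {2,3,5,6,8,9} 60  {2,3,6,7,8,9} 90  {3,4,5,6,8,9} 30  {3,5,6,7,8,9} 60  {4,5,6,7,8,9} 15
  7 to go: {0,1,2,3,5,6,8} 35  {0,1,2,3,6,8,9} 105  {0,1,2,3,7,8,9} 105  {1,2,3,4,5,6,8} 35  {1,2,3,5,6,8,9} 140  {1,2,3,6,7,8,9} 210  {2,3,4,5,6,8,9} 105  {2,3,5,6,7,8,9} 210  {3,4,5,6,7,8,9} 105
  8 to go: {0,1,2,3,4,5,6,8} 70  {0,1,2,3,5,6,8,9} 280  {0,1,2,3,6,7,8,9} 420  {1,2,3,4,5,6,8,9} 280  {1,2,3,5,6,7,8,9} 560  {2,3,4,5,6,7,8,9} 420
  if 0:k drops first: 1260 orders
  if 4:h drops first: 1260 orders
  if 7:i drops first: 630 orders
heap linearizations: 3150

3150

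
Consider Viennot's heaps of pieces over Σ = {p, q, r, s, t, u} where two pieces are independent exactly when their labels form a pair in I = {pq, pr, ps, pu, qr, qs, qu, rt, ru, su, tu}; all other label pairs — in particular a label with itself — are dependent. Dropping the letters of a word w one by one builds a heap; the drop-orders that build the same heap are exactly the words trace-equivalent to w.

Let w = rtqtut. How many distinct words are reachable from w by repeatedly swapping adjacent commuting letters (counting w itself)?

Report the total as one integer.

drop 0:r onto floor
drop 1:t onto floor
drop 2:q onto {1:t}
drop 3:t onto {2:q}
drop 4:u onto floor
drop 5:t onto {3:t}
ground layer = {0:r, 1:t, 4:u}
drop-orders for the pieces not yet dropped (sum over which currently-grounded one goes next):
  1 to go: {0} 1  {4} 1  {5} 1
  2 to go: {0,4} 2  {0,5} 2  {3,5} 1  {4,5} 2
  3 to go: {0,3,5} 3  {0,4,5} 6  {2,3,5} 1  {3,4,5} 3
  4 to go: {0,2,3,5} 4  {0,3,4,5} 12  {1,2,3,5} 1  {2,3,4,5} 4
  if 0:r drops first: 5 orders
  if 1:t drops first: 20 orders
  if 4:u drops first: 5 orders
heap linearizations: 30

30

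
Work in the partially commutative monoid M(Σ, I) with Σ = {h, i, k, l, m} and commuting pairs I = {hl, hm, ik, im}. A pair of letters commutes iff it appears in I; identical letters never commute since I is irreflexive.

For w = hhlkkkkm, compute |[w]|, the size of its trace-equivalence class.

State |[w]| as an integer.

3

0(h) covers ∅
1(h) covers 0:h
2(l) covers ∅
3(k) covers 1:h, 2:l
4(k) covers 3:k
5(k) covers 4:k
6(k) covers 5:k
7(m) covers 6:k
floor of heap: 0:h, 2:l
completions by unplaced set U, small U first (add the entries for U minus each lowest piece of U):
  |U|=1: {7}:1
  |U|=2: {6,7}:1
  |U|=3: {5,6,7}:1
  |U|=4: {4,5,6,7}:1
  |U|=5: {3,4,5,6,7}:1
  |U|=6: {1,3,4,5,6,7}:1  {2,3,4,5,6,7}:1
  start at 0(h): 2
  start at 2(l): 1
sum over floor = 3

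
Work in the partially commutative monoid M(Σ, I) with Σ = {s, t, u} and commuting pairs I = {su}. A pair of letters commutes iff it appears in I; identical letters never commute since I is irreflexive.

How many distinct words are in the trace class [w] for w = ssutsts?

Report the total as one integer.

3

piece 0:s — minimal
piece 1:s rests on {0:s}
piece 2:u — minimal
piece 3:t rests on {1:s, 2:u}
piece 4:s rests on {3:t}
piece 5:t rests on {4:s}
piece 6:s rests on {5:t}
minimal pieces: {0:s, 2:u}
ways to finish when only these pieces remain (= sum over removing one remaining piece with nothing left below it):
  1 left: {6}→1
  2 left: {5,6}→1
  3 left: {4,5,6}→1
  4 left: {3,4,5,6}→1
  5 left: {1,3,4,5,6}→1  {2,3,4,5,6}→1
  placing 0:s first → 2 extensions
  placing 2:u first → 1 extensions
total linear extensions = 3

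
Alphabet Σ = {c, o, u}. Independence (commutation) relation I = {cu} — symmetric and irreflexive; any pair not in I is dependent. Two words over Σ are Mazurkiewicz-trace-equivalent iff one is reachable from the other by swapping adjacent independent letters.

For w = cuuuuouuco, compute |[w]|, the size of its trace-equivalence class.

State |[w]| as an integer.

#0=c has no predecessor
#1=u has no predecessor
#2=u depends on [1:u]
#3=u depends on [2:u]
#4=u depends on [3:u]
#5=o depends on [0:c, 4:u]
#6=u depends on [5:o]
#7=u depends on [6:u]
#8=c depends on [5:o]
#9=o depends on [7:u, 8:c]
sources: [0:c, 1:u]
N(rest) = Σ N(rest − s) over sources s of rest; N(one piece) = 1:
  size 1 → [9]=1
  size 2 → [7,9]=1  [8,9]=1
  size 3 → [6,7,9]=1  [7,8,9]=2
  size 4 → [6,7,8,9]=3
  size 5 → [5,6,7,8,9]=3
  size 6 → [0,5,6,7,8,9]=3  [4,5,6,7,8,9]=3
  size 7 → [0,4,5,6,7,8,9]=6  [3,4,5,6,7,8,9]=3
  size 8 → [0,3,4,5,6,7,8,9]=9  [2,3,4,5,6,7,8,9]=3
  first=0(c) contributes 3
  first=1(u) contributes 12
|[w]| = 15

15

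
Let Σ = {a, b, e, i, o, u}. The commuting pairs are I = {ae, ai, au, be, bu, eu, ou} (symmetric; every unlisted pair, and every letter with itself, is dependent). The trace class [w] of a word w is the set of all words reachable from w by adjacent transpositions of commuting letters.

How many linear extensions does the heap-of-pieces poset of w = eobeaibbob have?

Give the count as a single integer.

0(e) covers ∅
1(o) covers 0:e
2(b) covers 1:o
3(e) covers 1:o
4(a) covers 2:b
5(i) covers 2:b, 3:e
6(b) covers 4:a, 5:i
7(b) covers 6:b
8(o) covers 7:b
9(b) covers 8:o
floor of heap: 0:e
completions by unplaced set U, small U first (add the entries for U minus each lowest piece of U):
  |U|=1: {9}:1
  |U|=2: {8,9}:1
  |U|=3: {7,8,9}:1
  |U|=4: {6,7,8,9}:1
  |U|=5: {4,6,7,8,9}:1  {5,6,7,8,9}:1
  |U|=6: {3,5,6,7,8,9}:1  {4,5,6,7,8,9}:2
  |U|=7: {2,4,5,6,7,8,9}:2  {3,4,5,6,7,8,9}:3
  |U|=8: {2,3,4,5,6,7,8,9}:5
  start at 0(e): 5

5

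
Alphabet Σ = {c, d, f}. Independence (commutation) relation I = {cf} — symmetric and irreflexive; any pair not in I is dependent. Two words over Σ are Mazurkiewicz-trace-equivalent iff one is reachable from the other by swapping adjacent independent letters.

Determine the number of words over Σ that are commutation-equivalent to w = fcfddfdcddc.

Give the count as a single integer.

0(f) covers ∅
1(c) covers ∅
2(f) covers 0:f
3(d) covers 1:c, 2:f
4(d) covers 3:d
5(f) covers 4:d
6(d) covers 5:f
7(c) covers 6:d
8(d) covers 7:c
9(d) covers 8:d
10(c) covers 9:d
floor of heap: 0:f, 1:c
completions by unplaced set U, small U first (add the entries for U minus each lowest piece of U):
  |U|=1: {10}:1
  |U|=2: {9,10}:1
  |U|=3: {8,9,10}:1
  |U|=4: {7,8,9,10}:1
  |U|=5: {6,7,8,9,10}:1
  |U|=6: {5,6,7,8,9,10}:1
  |U|=7: {4,5,6,7,8,9,10}:1
  |U|=8: {3,4,5,6,7,8,9,10}:1
  |U|=9: {1,3,4,5,6,7,8,9,10}:1  {2,3,4,5,6,7,8,9,10}:1
  start at 0(f): 2
  start at 1(c): 1
sum over floor = 3

3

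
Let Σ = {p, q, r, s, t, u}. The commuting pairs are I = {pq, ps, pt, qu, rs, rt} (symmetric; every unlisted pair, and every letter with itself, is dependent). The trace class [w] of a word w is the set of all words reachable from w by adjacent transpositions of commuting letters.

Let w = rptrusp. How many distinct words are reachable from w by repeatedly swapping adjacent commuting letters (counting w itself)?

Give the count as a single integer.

piece 0:r — minimal
piece 1:p rests on {0:r}
piece 2:t — minimal
piece 3:r rests on {1:p}
piece 4:u rests on {2:t, 3:r}
piece 5:s rests on {4:u}
piece 6:p rests on {4:u}
minimal pieces: {0:r, 2:t}
ways to finish when only these pieces remain (= sum over removing one remaining piece with nothing left below it):
  1 left: {5}→1  {6}→1
  2 left: {5,6}→2
  3 left: {4,5,6}→2
  4 left: {2,4,5,6}→2  {3,4,5,6}→2
  5 left: {1,3,4,5,6}→2  {2,3,4,5,6}→4
  placing 0:r first → 6 extensions
  placing 2:t first → 2 extensions
total linear extensions = 8

8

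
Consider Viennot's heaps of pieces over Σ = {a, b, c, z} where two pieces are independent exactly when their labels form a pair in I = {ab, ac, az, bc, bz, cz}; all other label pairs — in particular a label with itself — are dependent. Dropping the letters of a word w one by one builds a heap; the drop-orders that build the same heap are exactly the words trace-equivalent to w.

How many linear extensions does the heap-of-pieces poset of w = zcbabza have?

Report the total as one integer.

630

#0=z has no predecessor
#1=c has no predecessor
#2=b has no predecessor
#3=a has no predecessor
#4=b depends on [2:b]
#5=z depends on [0:z]
#6=a depends on [3:a]
sources: [0:z, 1:c, 2:b, 3:a]
N(rest) = Σ N(rest − s) over sources s of rest; N(one piece) = 1:
  size 1 → [1]=1  [4]=1  [5]=1  [6]=1
  size 2 → [0,5]=1  [1,4]=2  [1,5]=2  [1,6]=2  [2,4]=1  [3,6]=1  [4,5]=2  [4,6]=2  [5,6]=2
  size 3 → [0,1,5]=3  [0,4,5]=3  [0,5,6]=3  [1,2,4]=3  [1,3,6]=3  [1,4,5]=6  [1,4,6]=6  [1,5,6]=6  [2,4,5]=3  [2,4,6]=3  [3,4,6]=3  [3,5,6]=3  [4,5,6]=6
  size 4 → [0,1,4,5]=12  [0,1,5,6]=12  [0,2,4,5]=6  [0,3,5,6]=6  [0,4,5,6]=12  [1,2,4,5]=12  [1,2,4,6]=12  [1,3,4,6]=12  [1,3,5,6]=12  [1,4,5,6]=24  [2,3,4,6]=6  [2,4,5,6]=12  [3,4,5,6]=12
  size 5 → [0,1,2,4,5]=30  [0,1,3,5,6]=30  [0,1,4,5,6]=60  [0,2,4,5,6]=30  [0,3,4,5,6]=30  [1,2,3,4,6]=30  [1,2,4,5,6]=60  [1,3,4,5,6]=60  [2,3,4,5,6]=30
  first=0(z) contributes 180
  first=1(c) contributes 90
  first=2(b) contributes 180
  first=3(a) contributes 180
|[w]| = 630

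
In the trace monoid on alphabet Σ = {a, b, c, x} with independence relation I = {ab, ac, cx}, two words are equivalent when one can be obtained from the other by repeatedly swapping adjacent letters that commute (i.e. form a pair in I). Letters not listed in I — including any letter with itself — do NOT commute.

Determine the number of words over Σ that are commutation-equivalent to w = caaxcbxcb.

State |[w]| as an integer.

piece 0:c — minimal
piece 1:a — minimal
piece 2:a rests on {1:a}
piece 3:x rests on {2:a}
piece 4:c rests on {0:c}
piece 5:b rests on {3:x, 4:c}
piece 6:x rests on {5:b}
piece 7:c rests on {5:b}
piece 8:b rests on {6:x, 7:c}
minimal pieces: {0:c, 1:a}
ways to finish when only these pieces remain (= sum over removing one remaining piece with nothing left below it):
  1 left: {8}→1
  2 left: {6,8}→1  {7,8}→1
  3 left: {6,7,8}→2
  4 left: {5,6,7,8}→2
  5 left: {3,5,6,7,8}→2  {4,5,6,7,8}→2
  6 left: {0,4,5,6,7,8}→2  {2,3,5,6,7,8}→2  {3,4,5,6,7,8}→4
  7 left: {0,3,4,5,6,7,8}→6  {1,2,3,5,6,7,8}→2  {2,3,4,5,6,7,8}→6
  placing 0:c first → 8 extensions
  placing 1:a first → 12 extensions
total linear extensions = 20

20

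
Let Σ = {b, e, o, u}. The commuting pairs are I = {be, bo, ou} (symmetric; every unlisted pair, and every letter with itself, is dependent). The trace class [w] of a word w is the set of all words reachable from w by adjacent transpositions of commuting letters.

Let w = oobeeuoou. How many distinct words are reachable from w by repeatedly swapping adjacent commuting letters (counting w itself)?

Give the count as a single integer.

34

piece 0:o — minimal
piece 1:o rests on {0:o}
piece 2:b — minimal
piece 3:e rests on {1:o}
piece 4:e rests on {3:e}
piece 5:u rests on {2:b, 4:e}
piece 6:o rests on {4:e}
piece 7:o rests on {6:o}
piece 8:u rests on {5:u}
minimal pieces: {0:o, 2:b}
ways to finish when only these pieces remain (= sum over removing one remaining piece with nothing left below it):
  1 left: {7}→1  {8}→1
  2 left: {5,8}→1  {6,7}→1  {7,8}→2
  3 left: {2,5,8}→1  {5,7,8}→3  {6,7,8}→3
  4 left: {2,5,7,8}→4  {5,6,7,8}→6
  5 left: {2,5,6,7,8}→10  {4,5,6,7,8}→6
  6 left: {2,4,5,6,7,8}→16  {3,4,5,6,7,8}→6
  7 left: {1,3,4,5,6,7,8}→6  {2,3,4,5,6,7,8}→22
  placing 0:o first → 28 extensions
  placing 2:b first → 6 extensions
total linear extensions = 34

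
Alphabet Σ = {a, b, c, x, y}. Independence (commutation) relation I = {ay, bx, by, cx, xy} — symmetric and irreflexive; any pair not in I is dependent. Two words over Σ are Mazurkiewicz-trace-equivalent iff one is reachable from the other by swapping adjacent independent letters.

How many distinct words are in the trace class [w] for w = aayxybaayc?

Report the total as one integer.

168

drop 0:a onto floor
drop 1:a onto {0:a}
drop 2:y onto floor
drop 3:x onto {1:a}
drop 4:y onto {2:y}
drop 5:b onto {1:a}
drop 6:a onto {3:x, 5:b}
drop 7:a onto {6:a}
drop 8:y onto {4:y}
drop 9:c onto {7:a, 8:y}
ground layer = {0:a, 2:y}
drop-orders for the pieces not yet dropped (sum over which currently-grounded one goes next):
  1 to go: {9} 1
  2 to go: {7,9} 1  {8,9} 1
  3 to go: {4,8,9} 1  {6,7,9} 1  {7,8,9} 2
  4 to go: {2,4,8,9} 1  {3,6,7,9} 1  {4,7,8,9} 3  {5,6,7,9} 1  {6,7,8,9} 3
  5 to go: {2,4,7,8,9} 4  {3,5,6,7,9} 2  {3,6,7,8,9} 4  {4,6,7,8,9} 6  {5,6,7,8,9} 4
  6 to go: {1,3,5,6,7,9} 2  {2,4,6,7,8,9} 10  {3,4,6,7,8,9} 10  {3,5,6,7,8,9} 10  {4,5,6,7,8,9} 10
  7 to go: {0,1,3,5,6,7,9} 2  {1,3,5,6,7,8,9} 12  {2,3,4,6,7,8,9} 20  {2,4,5,6,7,8,9} 20  {3,4,5,6,7,8,9} 30
  8 to go: {0,1,3,5,6,7,8,9} 14  {1,3,4,5,6,7,8,9} 42  {2,3,4,5,6,7,8,9} 70
  if 0:a drops first: 112 orders
  if 2:y drops first: 56 orders
heap linearizations: 168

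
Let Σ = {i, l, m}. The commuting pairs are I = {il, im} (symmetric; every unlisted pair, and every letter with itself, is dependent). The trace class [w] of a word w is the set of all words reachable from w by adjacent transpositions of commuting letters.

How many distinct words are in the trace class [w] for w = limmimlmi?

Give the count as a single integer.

piece 0:l — minimal
piece 1:i — minimal
piece 2:m rests on {0:l}
piece 3:m rests on {2:m}
piece 4:i rests on {1:i}
piece 5:m rests on {3:m}
piece 6:l rests on {5:m}
piece 7:m rests on {6:l}
piece 8:i rests on {4:i}
minimal pieces: {0:l, 1:i}
ways to finish when only these pieces remain (= sum over removing one remaining piece with nothing left below it):
  1 left: {7}→1  {8}→1
  2 left: {4,8}→1  {6,7}→1  {7,8}→2
  3 left: {1,4,8}→1  {4,7,8}→3  {5,6,7}→1  {6,7,8}→3
  4 left: {1,4,7,8}→4  {3,5,6,7}→1  {4,6,7,8}→6  {5,6,7,8}→4
  5 left: {1,4,6,7,8}→10  {2,3,5,6,7}→1  {3,5,6,7,8}→5  {4,5,6,7,8}→10
  6 left: {0,2,3,5,6,7}→1  {1,4,5,6,7,8}→20  {2,3,5,6,7,8}→6  {3,4,5,6,7,8}→15
  7 left: {0,2,3,5,6,7,8}→7  {1,3,4,5,6,7,8}→35  {2,3,4,5,6,7,8}→21
  placing 0:l first → 56 extensions
  placing 1:i first → 28 extensions
total linear extensions = 84

84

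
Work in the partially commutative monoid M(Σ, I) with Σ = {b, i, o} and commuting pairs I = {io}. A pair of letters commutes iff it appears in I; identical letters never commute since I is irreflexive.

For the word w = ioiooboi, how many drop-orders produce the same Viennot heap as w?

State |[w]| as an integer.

piece 0:i — minimal
piece 1:o — minimal
piece 2:i rests on {0:i}
piece 3:o rests on {1:o}
piece 4:o rests on {3:o}
piece 5:b rests on {2:i, 4:o}
piece 6:o rests on {5:b}
piece 7:i rests on {5:b}
minimal pieces: {0:i, 1:o}
ways to finish when only these pieces remain (= sum over removing one remaining piece with nothing left below it):
  1 left: {6}→1  {7}→1
  2 left: {6,7}→2
  3 left: {5,6,7}→2
  4 left: {2,5,6,7}→2  {4,5,6,7}→2
  5 left: {0,2,5,6,7}→2  {2,4,5,6,7}→4  {3,4,5,6,7}→2
  6 left: {0,2,4,5,6,7}→6  {1,3,4,5,6,7}→2  {2,3,4,5,6,7}→6
  placing 0:i first → 8 extensions
  placing 1:o first → 12 extensions
total linear extensions = 20

20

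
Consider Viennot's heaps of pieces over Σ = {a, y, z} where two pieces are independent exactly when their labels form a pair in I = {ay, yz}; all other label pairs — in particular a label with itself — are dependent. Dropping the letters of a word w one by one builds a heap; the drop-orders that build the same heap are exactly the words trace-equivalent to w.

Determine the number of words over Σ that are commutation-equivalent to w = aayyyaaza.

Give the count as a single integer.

drop 0:a onto floor
drop 1:a onto {0:a}
drop 2:y onto floor
drop 3:y onto {2:y}
drop 4:y onto {3:y}
drop 5:a onto {1:a}
drop 6:a onto {5:a}
drop 7:z onto {6:a}
drop 8:a onto {7:z}
ground layer = {0:a, 2:y}
drop-orders for the pieces not yet dropped (sum over which currently-grounded one goes next):
  1 to go: {4} 1  {8} 1
  2 to go: {3,4} 1  {4,8} 2  {7,8} 1
  3 to go: {2,3,4} 1  {3,4,8} 3  {4,7,8} 3  {6,7,8} 1
  4 to go: {2,3,4,8} 4  {3,4,7,8} 6  {4,6,7,8} 4  {5,6,7,8} 1
  5 to go: {1,5,6,7,8} 1  {2,3,4,7,8} 10  {3,4,6,7,8} 10  {4,5,6,7,8} 5
  6 to go: {0,1,5,6,7,8} 1  {1,4,5,6,7,8} 6  {2,3,4,6,7,8} 20  {3,4,5,6,7,8} 15
  7 to go: {0,1,4,5,6,7,8} 7  {1,3,4,5,6,7,8} 21  {2,3,4,5,6,7,8} 35
  if 0:a drops first: 56 orders
  if 2:y drops first: 28 orders
heap linearizations: 84

84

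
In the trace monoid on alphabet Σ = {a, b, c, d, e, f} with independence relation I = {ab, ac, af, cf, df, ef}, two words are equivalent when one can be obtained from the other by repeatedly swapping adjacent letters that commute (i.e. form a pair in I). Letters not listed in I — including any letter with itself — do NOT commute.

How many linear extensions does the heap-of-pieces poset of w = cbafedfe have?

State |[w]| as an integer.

drop 0:c onto floor
drop 1:b onto {0:c}
drop 2:a onto floor
drop 3:f onto {1:b}
drop 4:e onto {1:b, 2:a}
drop 5:d onto {4:e}
drop 6:f onto {3:f}
drop 7:e onto {5:d}
ground layer = {0:c, 2:a}
drop-orders for the pieces not yet dropped (sum over which currently-grounded one goes next):
  1 to go: {6} 1  {7} 1
  2 to go: {3,6} 1  {5,7} 1  {6,7} 2
  3 to go: {3,6,7} 3  {4,5,7} 1  {5,6,7} 3
  4 to go: {2,4,5,7} 1  {3,5,6,7} 6  {4,5,6,7} 4
  5 to go: {2,4,5,6,7} 5  {3,4,5,6,7} 10
  6 to go: {1,3,4,5,6,7} 10  {2,3,4,5,6,7} 15
  if 0:c drops first: 25 orders
  if 2:a drops first: 10 orders
heap linearizations: 35

35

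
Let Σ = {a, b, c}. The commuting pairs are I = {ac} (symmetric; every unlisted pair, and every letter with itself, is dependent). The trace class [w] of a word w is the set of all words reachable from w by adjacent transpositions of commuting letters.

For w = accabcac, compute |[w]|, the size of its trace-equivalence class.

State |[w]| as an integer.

18

0(a) covers ∅
1(c) covers ∅
2(c) covers 1:c
3(a) covers 0:a
4(b) covers 2:c, 3:a
5(c) covers 4:b
6(a) covers 4:b
7(c) covers 5:c
floor of heap: 0:a, 1:c
completions by unplaced set U, small U first (add the entries for U minus each lowest piece of U):
  |U|=1: {6}:1  {7}:1
  |U|=2: {5,7}:1  {6,7}:2
  |U|=3: {5,6,7}:3
  |U|=4: {4,5,6,7}:3
  |U|=5: {2,4,5,6,7}:3  {3,4,5,6,7}:3
  |U|=6: {0,3,4,5,6,7}:3  {1,2,4,5,6,7}:3  {2,3,4,5,6,7}:6
  start at 0(a): 9
  start at 1(c): 9
sum over floor = 18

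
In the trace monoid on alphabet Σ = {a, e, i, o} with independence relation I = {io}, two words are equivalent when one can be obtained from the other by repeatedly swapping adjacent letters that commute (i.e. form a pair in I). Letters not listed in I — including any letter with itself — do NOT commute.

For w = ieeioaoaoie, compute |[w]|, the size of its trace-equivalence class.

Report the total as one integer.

drop 0:i onto floor
drop 1:e onto {0:i}
drop 2:e onto {1:e}
drop 3:i onto {2:e}
drop 4:o onto {2:e}
drop 5:a onto {3:i, 4:o}
drop 6:o onto {5:a}
drop 7:a onto {6:o}
drop 8:o onto {7:a}
drop 9:i onto {7:a}
drop 10:e onto {8:o, 9:i}
ground layer = {0:i}
drop-orders for the pieces not yet dropped (sum over which currently-grounded one goes next):
  1 to go: {10} 1
  2 to go: {8,10} 1  {9,10} 1
  3 to go: {8,9,10} 2
  4 to go: {7,8,9,10} 2
  5 to go: {6,7,8,9,10} 2
  6 to go: {5,6,7,8,9,10} 2
  7 to go: {3,5,6,7,8,9,10} 2  {4,5,6,7,8,9,10} 2
  8 to go: {3,4,5,6,7,8,9,10} 4
  9 to go: {2,3,4,5,6,7,8,9,10} 4
  if 0:i drops first: 4 orders

4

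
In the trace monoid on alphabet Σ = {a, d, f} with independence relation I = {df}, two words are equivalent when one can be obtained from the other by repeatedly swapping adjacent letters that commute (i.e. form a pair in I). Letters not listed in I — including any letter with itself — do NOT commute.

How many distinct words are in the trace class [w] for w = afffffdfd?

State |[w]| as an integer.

28

drop 0:a onto floor
drop 1:f onto {0:a}
drop 2:f onto {1:f}
drop 3:f onto {2:f}
drop 4:f onto {3:f}
drop 5:f onto {4:f}
drop 6:d onto {0:a}
drop 7:f onto {5:f}
drop 8:d onto {6:d}
ground layer = {0:a}
drop-orders for the pieces not yet dropped (sum over which currently-grounded one goes next):
  1 to go: {7} 1  {8} 1
  2 to go: {5,7} 1  {6,8} 1  {7,8} 2
  3 to go: {4,5,7} 1  {5,7,8} 3  {6,7,8} 3
  4 to go: {3,4,5,7} 1  {4,5,7,8} 4  {5,6,7,8} 6
  5 to go: {2,3,4,5,7} 1  {3,4,5,7,8} 5  {4,5,6,7,8} 10
  6 to go: {1,2,3,4,5,7} 1  {2,3,4,5,7,8} 6  {3,4,5,6,7,8} 15
  7 to go: {1,2,3,4,5,7,8} 7  {2,3,4,5,6,7,8} 21
  if 0:a drops first: 28 orders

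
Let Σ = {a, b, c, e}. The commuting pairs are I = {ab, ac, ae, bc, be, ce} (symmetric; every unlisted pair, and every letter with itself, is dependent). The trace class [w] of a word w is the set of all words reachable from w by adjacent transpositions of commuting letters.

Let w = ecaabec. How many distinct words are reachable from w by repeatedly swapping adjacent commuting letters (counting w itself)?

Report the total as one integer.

630

piece 0:e — minimal
piece 1:c — minimal
piece 2:a — minimal
piece 3:a rests on {2:a}
piece 4:b — minimal
piece 5:e rests on {0:e}
piece 6:c rests on {1:c}
minimal pieces: {0:e, 1:c, 2:a, 4:b}
ways to finish when only these pieces remain (= sum over removing one remaining piece with nothing left below it):
  1 left: {3}→1  {4}→1  {5}→1  {6}→1
  2 left: {0,5}→1  {1,6}→1  {2,3}→1  {3,4}→2  {3,5}→2  {3,6}→2  {4,5}→2  {4,6}→2  {5,6}→2
  3 left: {0,3,5}→3  {0,4,5}→3  {0,5,6}→3  {1,3,6}→3  {1,4,6}→3  {1,5,6}→3  {2,3,4}→3  {2,3,5}→3  {2,3,6}→3  {3,4,5}→6  {3,4,6}→6  {3,5,6}→6  {4,5,6}→6
  4 left: {0,1,5,6}→6  {0,2,3,5}→6  {0,3,4,5}→12  {0,3,5,6}→12  {0,4,5,6}→12  {1,2,3,6}→6  {1,3,4,6}→12  {1,3,5,6}→12  {1,4,5,6}→12  {2,3,4,5}→12  {2,3,4,6}→12  {2,3,5,6}→12  {3,4,5,6}→24
  5 left: {0,1,3,5,6}→30  {0,1,4,5,6}→30  {0,2,3,4,5}→30  {0,2,3,5,6}→30  {0,3,4,5,6}→60  {1,2,3,4,6}→30  {1,2,3,5,6}→30  {1,3,4,5,6}→60  {2,3,4,5,6}→60
  placing 0:e first → 180 extensions
  placing 1:c first → 180 extensions
  placing 2:a first → 180 extensions
  placing 4:b first → 90 extensions
total linear extensions = 630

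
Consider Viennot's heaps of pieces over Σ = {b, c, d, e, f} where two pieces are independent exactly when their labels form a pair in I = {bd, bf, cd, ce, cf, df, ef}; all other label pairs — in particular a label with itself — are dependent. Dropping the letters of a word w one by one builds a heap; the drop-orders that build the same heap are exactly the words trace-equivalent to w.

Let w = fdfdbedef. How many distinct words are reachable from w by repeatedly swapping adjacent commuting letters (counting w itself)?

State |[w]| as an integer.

252

drop 0:f onto floor
drop 1:d onto floor
drop 2:f onto {0:f}
drop 3:d onto {1:d}
drop 4:b onto floor
drop 5:e onto {3:d, 4:b}
drop 6:d onto {5:e}
drop 7:e onto {6:d}
drop 8:f onto {2:f}
ground layer = {0:f, 1:d, 4:b}
drop-orders for the pieces not yet dropped (sum over which currently-grounded one goes next):
  1 to go: {7} 1  {8} 1
  2 to go: {2,8} 1  {6,7} 1  {7,8} 2
  3 to go: {0,2,8} 1  {2,7,8} 3  {5,6,7} 1  {6,7,8} 3
  4 to go: {0,2,7,8} 4  {2,6,7,8} 6  {3,5,6,7} 1  {4,5,6,7} 1  {5,6,7,8} 4
  5 to go: {0,2,6,7,8} 10  {1,3,5,6,7} 1  {2,5,6,7,8} 10  {3,4,5,6,7} 2  {3,5,6,7,8} 5  {4,5,6,7,8} 5
  6 to go: {0,2,5,6,7,8} 20  {1,3,4,5,6,7} 3  {1,3,5,6,7,8} 6  {2,3,5,6,7,8} 15  {2,4,5,6,7,8} 15  {3,4,5,6,7,8} 12
  7 to go: {0,2,3,5,6,7,8} 35  {0,2,4,5,6,7,8} 35  {1,2,3,5,6,7,8} 21  {1,3,4,5,6,7,8} 21  {2,3,4,5,6,7,8} 42
  if 0:f drops first: 84 orders
  if 1:d drops first: 112 orders
  if 4:b drops first: 56 orders
heap linearizations: 252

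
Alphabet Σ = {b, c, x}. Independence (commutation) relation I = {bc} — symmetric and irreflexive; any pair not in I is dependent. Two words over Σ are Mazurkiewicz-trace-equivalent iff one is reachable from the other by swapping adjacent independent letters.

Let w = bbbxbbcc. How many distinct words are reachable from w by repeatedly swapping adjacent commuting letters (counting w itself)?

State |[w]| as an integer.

0(b) covers ∅
1(b) covers 0:b
2(b) covers 1:b
3(x) covers 2:b
4(b) covers 3:x
5(b) covers 4:b
6(c) covers 3:x
7(c) covers 6:c
floor of heap: 0:b
completions by unplaced set U, small U first (add the entries for U minus each lowest piece of U):
  |U|=1: {5}:1  {7}:1
  |U|=2: {4,5}:1  {5,7}:2  {6,7}:1
  |U|=3: {4,5,7}:3  {5,6,7}:3
  |U|=4: {4,5,6,7}:6
  |U|=5: {3,4,5,6,7}:6
  |U|=6: {2,3,4,5,6,7}:6
  start at 0(b): 6

6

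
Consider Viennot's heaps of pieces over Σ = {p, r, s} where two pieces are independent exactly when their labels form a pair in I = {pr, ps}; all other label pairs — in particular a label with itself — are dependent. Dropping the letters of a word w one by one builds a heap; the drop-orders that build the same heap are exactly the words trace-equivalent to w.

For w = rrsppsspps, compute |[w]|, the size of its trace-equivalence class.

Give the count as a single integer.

0(r) covers ∅
1(r) covers 0:r
2(s) covers 1:r
3(p) covers ∅
4(p) covers 3:p
5(s) covers 2:s
6(s) covers 5:s
7(p) covers 4:p
8(p) covers 7:p
9(s) covers 6:s
floor of heap: 0:r, 3:p
completions by unplaced set U, small U first (add the entries for U minus each lowest piece of U):
  |U|=1: {8}:1  {9}:1
  |U|=2: {6,9}:1  {7,8}:1  {8,9}:2
  |U|=3: {4,7,8}:1  {5,6,9}:1  {6,8,9}:3  {7,8,9}:3
  |U|=4: {2,5,6,9}:1  {3,4,7,8}:1  {4,7,8,9}:4  {5,6,8,9}:4  {6,7,8,9}:6
  |U|=5: {1,2,5,6,9}:1  {2,5,6,8,9}:5  {3,4,7,8,9}:5  {4,6,7,8,9}:10  {5,6,7,8,9}:10
  |U|=6: {0,1,2,5,6,9}:1  {1,2,5,6,8,9}:6  {2,5,6,7,8,9}:15  {3,4,6,7,8,9}:15  {4,5,6,7,8,9}:20
  |U|=7: {0,1,2,5,6,8,9}:7  {1,2,5,6,7,8,9}:21  {2,4,5,6,7,8,9}:35  {3,4,5,6,7,8,9}:35
  |U|=8: {0,1,2,5,6,7,8,9}:28  {1,2,4,5,6,7,8,9}:56  {2,3,4,5,6,7,8,9}:70
  start at 0(r): 126
  start at 3(p): 84
sum over floor = 210

210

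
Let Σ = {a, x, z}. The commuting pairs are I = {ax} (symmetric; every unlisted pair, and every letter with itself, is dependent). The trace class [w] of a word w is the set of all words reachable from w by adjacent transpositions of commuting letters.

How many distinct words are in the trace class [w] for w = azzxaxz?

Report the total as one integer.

3

drop 0:a onto floor
drop 1:z onto {0:a}
drop 2:z onto {1:z}
drop 3:x onto {2:z}
drop 4:a onto {2:z}
drop 5:x onto {3:x}
drop 6:z onto {4:a, 5:x}
ground layer = {0:a}
drop-orders for the pieces not yet dropped (sum over which currently-grounded one goes next):
  1 to go: {6} 1
  2 to go: {4,6} 1  {5,6} 1
  3 to go: {3,5,6} 1  {4,5,6} 2
  4 to go: {3,4,5,6} 3
  5 to go: {2,3,4,5,6} 3
  if 0:a drops first: 3 orders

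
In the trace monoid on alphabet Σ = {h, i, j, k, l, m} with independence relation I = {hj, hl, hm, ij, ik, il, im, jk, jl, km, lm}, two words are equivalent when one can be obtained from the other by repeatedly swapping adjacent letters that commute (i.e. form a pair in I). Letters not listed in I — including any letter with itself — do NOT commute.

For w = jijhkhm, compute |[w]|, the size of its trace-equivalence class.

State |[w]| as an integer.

drop 0:j onto floor
drop 1:i onto floor
drop 2:j onto {0:j}
drop 3:h onto {1:i}
drop 4:k onto {3:h}
drop 5:h onto {4:k}
drop 6:m onto {2:j}
ground layer = {0:j, 1:i}
drop-orders for the pieces not yet dropped (sum over which currently-grounded one goes next):
  1 to go: {5} 1  {6} 1
  2 to go: {2,6} 1  {4,5} 1  {5,6} 2
  3 to go: {0,2,6} 1  {2,5,6} 3  {3,4,5} 1  {4,5,6} 3
  4 to go: {0,2,5,6} 4  {1,3,4,5} 1  {2,4,5,6} 6  {3,4,5,6} 4
  5 to go: {0,2,4,5,6} 10  {1,3,4,5,6} 5  {2,3,4,5,6} 10
  if 0:j drops first: 15 orders
  if 1:i drops first: 20 orders
heap linearizations: 35

35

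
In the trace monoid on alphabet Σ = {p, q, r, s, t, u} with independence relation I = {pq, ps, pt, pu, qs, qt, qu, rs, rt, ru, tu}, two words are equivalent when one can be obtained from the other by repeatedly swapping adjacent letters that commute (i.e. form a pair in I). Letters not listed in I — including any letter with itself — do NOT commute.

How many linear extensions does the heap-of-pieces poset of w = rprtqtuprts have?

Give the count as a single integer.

3696

piece 0:r — minimal
piece 1:p rests on {0:r}
piece 2:r rests on {1:p}
piece 3:t — minimal
piece 4:q rests on {2:r}
piece 5:t rests on {3:t}
piece 6:u — minimal
piece 7:p rests on {2:r}
piece 8:r rests on {4:q, 7:p}
piece 9:t rests on {5:t}
piece 10:s rests on {6:u, 9:t}
minimal pieces: {0:r, 3:t, 6:u}
ways to finish when only these pieces remain (= sum over removing one remaining piece with nothing left below it):
  1 left: {8}→1  {10}→1
  2 left: {4,8}→1  {6,10}→1  {7,8}→1  {8,10}→2  {9,10}→1
  3 left: {4,7,8}→2  {4,8,10}→3  {5,9,10}→1  {6,8,10}→3  {6,9,10}→2  {7,8,10}→3  {8,9,10}→3
  4 left: {2,4,7,8}→2  {3,5,9,10}→1  {4,6,8,10}→6  {4,7,8,10}→8  {4,8,9,10}→6  {5,6,9,10}→3  {5,8,9,10}→4  {6,7,8,10}→6  {6,8,9,10}→8  {7,8,9,10}→6
  5 left: {1,2,4,7,8}→2  {2,4,7,8,10}→10  {3,5,6,9,10}→4  {3,5,8,9,10}→5  {4,5,8,9,10}→10  {4,6,7,8,10}→20  {4,6,8,9,10}→20  {4,7,8,9,10}→20  {5,6,8,9,10}→15  {5,7,8,9,10}→10  {6,7,8,9,10}→20
  6 left: {0,1,2,4,7,8}→2  {1,2,4,7,8,10}→12  {2,4,6,7,8,10}→30  {2,4,7,8,9,10}→30  {3,4,5,8,9,10}→15  {3,5,6,8,9,10}→24  {3,5,7,8,9,10}→15  {4,5,6,8,9,10}→45  {4,5,7,8,9,10}→40  {4,6,7,8,9,10}→80  {5,6,7,8,9,10}→45
  7 left: {0,1,2,4,7,8,10}→14  {1,2,4,6,7,8,10}→42  {1,2,4,7,8,9,10}→42  {2,4,5,7,8,9,10}→70  {2,4,6,7,8,9,10}→140  {3,4,5,6,8,9,10}→84  {3,4,5,7,8,9,10}→70  {3,5,6,7,8,9,10}→84  {4,5,6,7,8,9,10}→210
  8 left: {0,1,2,4,6,7,8,10}→56  {0,1,2,4,7,8,9,10}→56  {1,2,4,5,7,8,9,10}→112  {1,2,4,6,7,8,9,10}→224  {2,3,4,5,7,8,9,10}→140  {2,4,5,6,7,8,9,10}→420  {3,4,5,6,7,8,9,10}→448
  9 left: {0,1,2,4,5,7,8,9,10}→168  {0,1,2,4,6,7,8,9,10}→336  {1,2,3,4,5,7,8,9,10}→252  {1,2,4,5,6,7,8,9,10}→756  {2,3,4,5,6,7,8,9,10}→1008
  placing 0:r first → 2016 extensions
  placing 3:t first → 1260 extensions
  placing 6:u first → 420 extensions
total linear extensions = 3696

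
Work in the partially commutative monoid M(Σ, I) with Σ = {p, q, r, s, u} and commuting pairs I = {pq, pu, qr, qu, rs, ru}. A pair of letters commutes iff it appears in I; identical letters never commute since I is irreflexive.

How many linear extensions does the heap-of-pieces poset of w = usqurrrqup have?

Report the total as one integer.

1230

drop 0:u onto floor
drop 1:s onto {0:u}
drop 2:q onto {1:s}
drop 3:u onto {1:s}
drop 4:r onto floor
drop 5:r onto {4:r}
drop 6:r onto {5:r}
drop 7:q onto {2:q}
drop 8:u onto {3:u}
drop 9:p onto {1:s, 6:r}
ground layer = {0:u, 4:r}
drop-orders for the pieces not yet dropped (sum over which currently-grounded one goes next):
  1 to go: {7} 1  {8} 1  {9} 1
  2 to go: {2,7} 1  {3,8} 1  {6,9} 1  {7,8} 2  {7,9} 2  {8,9} 2
  3 to go: {2,7,8} 3  {2,7,9} 3  {3,7,8} 3  {3,8,9} 3  {5,6,9} 1  {6,7,9} 3  {6,8,9} 3  {7,8,9} 6
  4 to go: {2,3,7,8} 6  {2,6,7,9} 6  {2,7,8,9} 12  {3,6,8,9} 6  {3,7,8,9} 12  {4,5,6,9} 1  {5,6,7,9} 4  {5,6,8,9} 4  {6,7,8,9} 12
  5 to go: {2,3,7,8,9} 30  {2,5,6,7,9} 10  {2,6,7,8,9} 30  {3,5,6,8,9} 10  {3,6,7,8,9} 30  {4,5,6,7,9} 5  {4,5,6,8,9} 5  {5,6,7,8,9} 20
  6 to go: {1,2,3,7,8,9} 30  {2,3,6,7,8,9} 90  {2,4,5,6,7,9} 15  {2,5,6,7,8,9} 60  {3,4,5,6,8,9} 15  {3,5,6,7,8,9} 60  {4,5,6,7,8,9} 30
  7 to go: {0,1,2,3,7,8,9} 30  {1,2,3,6,7,8,9} 120  {2,3,5,6,7,8,9} 210  {2,4,5,6,7,8,9} 105  {3,4,5,6,7,8,9} 105
  8 to go: {0,1,2,3,6,7,8,9} 150  {1,2,3,5,6,7,8,9} 330  {2,3,4,5,6,7,8,9} 420
  if 0:u drops first: 750 orders
  if 4:r drops first: 480 orders
heap linearizations: 1230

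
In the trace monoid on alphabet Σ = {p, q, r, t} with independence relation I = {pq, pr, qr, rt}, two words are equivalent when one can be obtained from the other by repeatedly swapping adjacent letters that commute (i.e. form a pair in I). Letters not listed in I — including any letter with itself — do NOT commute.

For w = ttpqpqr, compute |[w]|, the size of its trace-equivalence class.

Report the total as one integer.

42

#0=t has no predecessor
#1=t depends on [0:t]
#2=p depends on [1:t]
#3=q depends on [1:t]
#4=p depends on [2:p]
#5=q depends on [3:q]
#6=r has no predecessor
sources: [0:t, 6:r]
N(rest) = Σ N(rest − s) over sources s of rest; N(one piece) = 1:
  size 1 → [4]=1  [5]=1  [6]=1
  size 2 → [2,4]=1  [3,5]=1  [4,5]=2  [4,6]=2  [5,6]=2
  size 3 → [2,4,5]=3  [2,4,6]=3  [3,4,5]=3  [3,5,6]=3  [4,5,6]=6
  size 4 → [2,3,4,5]=6  [2,4,5,6]=12  [3,4,5,6]=12
  size 5 → [1,2,3,4,5]=6  [2,3,4,5,6]=30
  first=0(t) contributes 36
  first=6(r) contributes 6
|[w]| = 42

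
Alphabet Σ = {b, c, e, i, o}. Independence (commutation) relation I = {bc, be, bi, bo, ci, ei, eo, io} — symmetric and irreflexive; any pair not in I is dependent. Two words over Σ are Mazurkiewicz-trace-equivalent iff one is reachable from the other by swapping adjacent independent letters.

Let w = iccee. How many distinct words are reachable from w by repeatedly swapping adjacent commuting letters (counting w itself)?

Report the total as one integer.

5

0(i) covers ∅
1(c) covers ∅
2(c) covers 1:c
3(e) covers 2:c
4(e) covers 3:e
floor of heap: 0:i, 1:c
completions by unplaced set U, small U first (add the entries for U minus each lowest piece of U):
  |U|=1: {0}:1  {4}:1
  |U|=2: {0,4}:2  {3,4}:1
  |U|=3: {0,3,4}:3  {2,3,4}:1
  start at 0(i): 1
  start at 1(c): 4
sum over floor = 5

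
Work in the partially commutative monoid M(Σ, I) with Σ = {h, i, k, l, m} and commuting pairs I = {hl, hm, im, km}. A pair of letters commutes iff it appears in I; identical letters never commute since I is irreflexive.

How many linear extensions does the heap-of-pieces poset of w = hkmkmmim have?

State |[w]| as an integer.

70

piece 0:h — minimal
piece 1:k rests on {0:h}
piece 2:m — minimal
piece 3:k rests on {1:k}
piece 4:m rests on {2:m}
piece 5:m rests on {4:m}
piece 6:i rests on {3:k}
piece 7:m rests on {5:m}
minimal pieces: {0:h, 2:m}
ways to finish when only these pieces remain (= sum over removing one remaining piece with nothing left below it):
  1 left: {6}→1  {7}→1
  2 left: {3,6}→1  {5,7}→1  {6,7}→2
  3 left: {1,3,6}→1  {3,6,7}→3  {4,5,7}→1  {5,6,7}→3
  4 left: {0,1,3,6}→1  {1,3,6,7}→4  {2,4,5,7}→1  {3,5,6,7}→6  {4,5,6,7}→4
  5 left: {0,1,3,6,7}→5  {1,3,5,6,7}→10  {2,4,5,6,7}→5  {3,4,5,6,7}→10
  6 left: {0,1,3,5,6,7}→15  {1,3,4,5,6,7}→20  {2,3,4,5,6,7}→15
  placing 0:h first → 35 extensions
  placing 2:m first → 35 extensions
total linear extensions = 70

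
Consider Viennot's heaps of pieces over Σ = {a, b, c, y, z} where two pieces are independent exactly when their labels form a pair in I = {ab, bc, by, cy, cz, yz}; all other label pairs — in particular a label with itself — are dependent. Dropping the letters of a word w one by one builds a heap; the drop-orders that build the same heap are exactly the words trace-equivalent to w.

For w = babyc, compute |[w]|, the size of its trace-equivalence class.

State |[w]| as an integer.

piece 0:b — minimal
piece 1:a — minimal
piece 2:b rests on {0:b}
piece 3:y rests on {1:a}
piece 4:c rests on {1:a}
minimal pieces: {0:b, 1:a}
ways to finish when only these pieces remain (= sum over removing one remaining piece with nothing left below it):
  1 left: {2}→1  {3}→1  {4}→1
  2 left: {0,2}→1  {2,3}→2  {2,4}→2  {3,4}→2
  3 left: {0,2,3}→3  {0,2,4}→3  {1,3,4}→2  {2,3,4}→6
  placing 0:b first → 8 extensions
  placing 1:a first → 12 extensions
total linear extensions = 20

20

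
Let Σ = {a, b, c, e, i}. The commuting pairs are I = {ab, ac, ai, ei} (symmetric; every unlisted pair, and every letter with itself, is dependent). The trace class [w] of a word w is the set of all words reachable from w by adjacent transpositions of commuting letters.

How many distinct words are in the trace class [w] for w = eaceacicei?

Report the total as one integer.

drop 0:e onto floor
drop 1:a onto {0:e}
drop 2:c onto {0:e}
drop 3:e onto {1:a, 2:c}
drop 4:a onto {3:e}
drop 5:c onto {3:e}
drop 6:i onto {5:c}
drop 7:c onto {6:i}
drop 8:e onto {4:a, 7:c}
drop 9:i onto {7:c}
ground layer = {0:e}
drop-orders for the pieces not yet dropped (sum over which currently-grounded one goes next):
  1 to go: {8} 1  {9} 1
  2 to go: {4,8} 1  {8,9} 2
  3 to go: {4,8,9} 3  {7,8,9} 2
  4 to go: {4,7,8,9} 5  {6,7,8,9} 2
  5 to go: {4,6,7,8,9} 7  {5,6,7,8,9} 2
  6 to go: {4,5,6,7,8,9} 9
  7 to go: {3,4,5,6,7,8,9} 9
  8 to go: {1,3,4,5,6,7,8,9} 9  {2,3,4,5,6,7,8,9} 9
  if 0:e drops first: 18 orders

18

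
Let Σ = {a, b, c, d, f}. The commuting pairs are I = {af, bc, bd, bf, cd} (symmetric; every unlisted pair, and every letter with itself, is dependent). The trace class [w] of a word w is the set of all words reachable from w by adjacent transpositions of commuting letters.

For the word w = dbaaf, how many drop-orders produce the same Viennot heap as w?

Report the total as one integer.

#0=d has no predecessor
#1=b has no predecessor
#2=a depends on [0:d, 1:b]
#3=a depends on [2:a]
#4=f depends on [0:d]
sources: [0:d, 1:b]
N(rest) = Σ N(rest − s) over sources s of rest; N(one piece) = 1:
  size 1 → [3]=1  [4]=1
  size 2 → [2,3]=1  [3,4]=2
  size 3 → [1,2,3]=1  [2,3,4]=3
  first=0(d) contributes 4
  first=1(b) contributes 3
|[w]| = 7

7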